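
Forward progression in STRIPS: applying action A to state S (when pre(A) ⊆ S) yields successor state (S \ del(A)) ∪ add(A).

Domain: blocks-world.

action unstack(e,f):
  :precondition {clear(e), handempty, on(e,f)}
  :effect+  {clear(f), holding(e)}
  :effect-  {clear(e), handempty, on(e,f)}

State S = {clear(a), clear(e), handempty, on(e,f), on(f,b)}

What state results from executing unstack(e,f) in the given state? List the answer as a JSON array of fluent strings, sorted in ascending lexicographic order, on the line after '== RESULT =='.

Progress:
  pre ⊆ S: {clear(e), handempty, on(e,f)} ⊆ S  — applicable
  S \ del = {clear(a), on(f,b)}
  ∪ add   = {clear(a), clear(f), holding(e), on(f,b)}

== RESULT ==
["clear(a)", "clear(f)", "holding(e)", "on(f,b)"]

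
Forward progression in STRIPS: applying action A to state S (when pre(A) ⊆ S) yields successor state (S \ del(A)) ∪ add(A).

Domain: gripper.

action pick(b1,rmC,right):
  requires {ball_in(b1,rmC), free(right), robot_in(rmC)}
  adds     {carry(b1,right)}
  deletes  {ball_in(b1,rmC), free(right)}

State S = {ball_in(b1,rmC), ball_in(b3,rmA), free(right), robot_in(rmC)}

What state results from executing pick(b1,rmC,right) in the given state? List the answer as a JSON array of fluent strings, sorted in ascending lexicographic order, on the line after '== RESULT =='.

Progress:
  pre ⊆ S: {ball_in(b1,rmC), free(right), robot_in(rmC)} ⊆ S  — applicable
  S \ del = {ball_in(b3,rmA), robot_in(rmC)}
  ∪ add   = {ball_in(b3,rmA), carry(b1,right), robot_in(rmC)}

== RESULT ==
["ball_in(b3,rmA)", "carry(b1,right)", "robot_in(rmC)"]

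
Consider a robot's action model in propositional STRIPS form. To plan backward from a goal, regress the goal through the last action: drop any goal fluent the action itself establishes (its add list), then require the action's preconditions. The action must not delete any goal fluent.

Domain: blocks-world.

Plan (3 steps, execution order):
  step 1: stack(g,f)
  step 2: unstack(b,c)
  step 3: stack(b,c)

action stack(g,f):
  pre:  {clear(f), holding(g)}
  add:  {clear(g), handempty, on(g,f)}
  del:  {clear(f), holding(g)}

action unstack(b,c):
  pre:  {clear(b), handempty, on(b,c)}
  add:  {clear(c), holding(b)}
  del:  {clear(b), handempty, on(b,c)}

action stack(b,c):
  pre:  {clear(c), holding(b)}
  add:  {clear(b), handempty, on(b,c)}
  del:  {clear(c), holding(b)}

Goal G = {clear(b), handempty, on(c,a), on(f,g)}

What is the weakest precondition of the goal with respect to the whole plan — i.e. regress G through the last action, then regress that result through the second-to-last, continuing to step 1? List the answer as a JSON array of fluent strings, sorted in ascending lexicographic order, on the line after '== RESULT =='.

Regress step by step:
  through step 3 (stack(b,c)): drop {clear(b), handempty}, keep {on(c,a), on(f,g)}, require {clear(c), holding(b)}
    → {clear(c), holding(b), on(c,a), on(f,g)}
  through step 2 (unstack(b,c)): drop {clear(c), holding(b)}, keep {on(c,a), on(f,g)}, require {clear(b), handempty, on(b,c)}
    → {clear(b), handempty, on(b,c), on(c,a), on(f,g)}
  through step 1 (stack(g,f)): drop {handempty}, keep {clear(b), on(b,c), on(c,a), on(f,g)}, require {clear(f), holding(g)}
    → {clear(b), clear(f), holding(g), on(b,c), on(c,a), on(f,g)}

== RESULT ==
["clear(b)", "clear(f)", "holding(g)", "on(b,c)", "on(c,a)", "on(f,g)"]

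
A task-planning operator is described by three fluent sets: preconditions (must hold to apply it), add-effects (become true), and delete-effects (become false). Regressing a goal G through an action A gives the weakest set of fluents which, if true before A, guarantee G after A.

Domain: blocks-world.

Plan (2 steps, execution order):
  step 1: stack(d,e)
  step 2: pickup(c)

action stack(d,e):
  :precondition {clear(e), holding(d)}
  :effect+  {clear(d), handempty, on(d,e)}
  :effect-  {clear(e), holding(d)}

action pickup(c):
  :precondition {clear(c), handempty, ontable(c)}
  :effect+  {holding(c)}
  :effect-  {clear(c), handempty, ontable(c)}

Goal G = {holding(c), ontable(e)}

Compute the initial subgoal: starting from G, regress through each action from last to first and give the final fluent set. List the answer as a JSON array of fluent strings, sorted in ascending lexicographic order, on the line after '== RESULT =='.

Work backward from the goal:
  through step 2 (pickup(c)): drop {holding(c)}, keep {ontable(e)}, require {clear(c), handempty, ontable(c)}
    → {clear(c), handempty, ontable(c), ontable(e)}
  through step 1 (stack(d,e)): drop {handempty}, keep {clear(c), ontable(c), ontable(e)}, require {clear(e), holding(d)}
    → {clear(c), clear(e), holding(d), ontable(c), ontable(e)}

== RESULT ==
["clear(c)", "clear(e)", "holding(d)", "ontable(c)", "ontable(e)"]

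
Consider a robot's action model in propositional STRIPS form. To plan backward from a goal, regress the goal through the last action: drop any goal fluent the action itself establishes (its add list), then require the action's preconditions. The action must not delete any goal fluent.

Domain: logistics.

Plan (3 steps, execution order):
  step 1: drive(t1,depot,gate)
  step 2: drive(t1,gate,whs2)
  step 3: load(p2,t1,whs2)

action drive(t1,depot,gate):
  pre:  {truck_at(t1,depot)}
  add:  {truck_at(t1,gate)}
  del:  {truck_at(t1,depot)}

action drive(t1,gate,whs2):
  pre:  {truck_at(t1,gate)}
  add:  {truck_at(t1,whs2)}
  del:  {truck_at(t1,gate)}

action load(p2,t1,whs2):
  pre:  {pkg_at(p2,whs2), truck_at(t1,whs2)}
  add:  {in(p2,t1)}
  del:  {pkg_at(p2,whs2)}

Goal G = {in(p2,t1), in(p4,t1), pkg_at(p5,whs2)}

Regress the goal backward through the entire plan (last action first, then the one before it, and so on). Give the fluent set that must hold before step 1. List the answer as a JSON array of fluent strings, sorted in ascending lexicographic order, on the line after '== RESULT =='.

Work backward from the goal:
  through step 3 (load(p2,t1,whs2)): drop {in(p2,t1)}, keep {in(p4,t1), pkg_at(p5,whs2)}, require {pkg_at(p2,whs2), truck_at(t1,whs2)}
    → {in(p4,t1), pkg_at(p2,whs2), pkg_at(p5,whs2), truck_at(t1,whs2)}
  through step 2 (drive(t1,gate,whs2)): drop {truck_at(t1,whs2)}, keep {in(p4,t1), pkg_at(p2,whs2), pkg_at(p5,whs2)}, require {truck_at(t1,gate)}
    → {in(p4,t1), pkg_at(p2,whs2), pkg_at(p5,whs2), truck_at(t1,gate)}
  through step 1 (drive(t1,depot,gate)): drop {truck_at(t1,gate)}, keep {in(p4,t1), pkg_at(p2,whs2), pkg_at(p5,whs2)}, require {truck_at(t1,depot)}
    → {in(p4,t1), pkg_at(p2,whs2), pkg_at(p5,whs2), truck_at(t1,depot)}

== RESULT ==
["in(p4,t1)", "pkg_at(p2,whs2)", "pkg_at(p5,whs2)", "truck_at(t1,depot)"]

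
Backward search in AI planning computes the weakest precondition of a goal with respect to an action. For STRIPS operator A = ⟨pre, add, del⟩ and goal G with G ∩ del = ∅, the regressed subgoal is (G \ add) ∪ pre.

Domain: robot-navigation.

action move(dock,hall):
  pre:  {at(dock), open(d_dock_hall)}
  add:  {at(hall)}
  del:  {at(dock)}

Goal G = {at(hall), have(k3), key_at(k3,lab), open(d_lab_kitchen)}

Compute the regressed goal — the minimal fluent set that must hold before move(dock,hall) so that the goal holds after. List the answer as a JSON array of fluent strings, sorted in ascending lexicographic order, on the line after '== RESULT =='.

Compute (G \ add) ∪ pre:
  G ∩ del = {}  (empty — regression defined)
  G \ add = {at(hall), have(k3), key_at(k3,lab), open(d_lab_kitchen)} \ {at(hall)} = {have(k3), key_at(k3,lab), open(d_lab_kitchen)}
  ∪ pre   = {have(k3), key_at(k3,lab), open(d_lab_kitchen)} ∪ {at(dock), open(d_dock_hall)}
          = {at(dock), have(k3), key_at(k3,lab), open(d_dock_hall), open(d_lab_kitchen)}

== RESULT ==
["at(dock)", "have(k3)", "key_at(k3,lab)", "open(d_dock_hall)", "open(d_lab_kitchen)"]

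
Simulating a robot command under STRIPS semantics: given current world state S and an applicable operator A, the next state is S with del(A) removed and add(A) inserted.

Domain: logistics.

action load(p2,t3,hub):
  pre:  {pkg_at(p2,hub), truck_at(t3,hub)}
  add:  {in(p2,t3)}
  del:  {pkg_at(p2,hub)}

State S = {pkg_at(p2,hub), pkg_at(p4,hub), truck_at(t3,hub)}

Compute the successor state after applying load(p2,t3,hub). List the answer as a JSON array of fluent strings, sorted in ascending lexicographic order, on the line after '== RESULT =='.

Compute (S \ del) ∪ add:
  pre ⊆ S: {pkg_at(p2,hub), truck_at(t3,hub)} ⊆ S  — applicable
  S \ del = {pkg_at(p4,hub), truck_at(t3,hub)}
  ∪ add   = {in(p2,t3), pkg_at(p4,hub), truck_at(t3,hub)}

== RESULT ==
["in(p2,t3)", "pkg_at(p4,hub)", "truck_at(t3,hub)"]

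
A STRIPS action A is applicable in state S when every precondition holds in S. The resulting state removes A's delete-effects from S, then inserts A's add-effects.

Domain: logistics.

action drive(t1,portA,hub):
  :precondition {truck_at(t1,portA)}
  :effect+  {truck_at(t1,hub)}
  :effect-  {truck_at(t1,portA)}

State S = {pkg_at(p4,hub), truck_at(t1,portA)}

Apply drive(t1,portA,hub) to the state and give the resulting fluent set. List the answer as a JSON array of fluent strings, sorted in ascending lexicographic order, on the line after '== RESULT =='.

Compute (S \ del) ∪ add:
  pre ⊆ S: {truck_at(t1,portA)} ⊆ S  — applicable
  S \ del = {pkg_at(p4,hub)}
  ∪ add   = {pkg_at(p4,hub), truck_at(t1,hub)}

== RESULT ==
["pkg_at(p4,hub)", "truck_at(t1,hub)"]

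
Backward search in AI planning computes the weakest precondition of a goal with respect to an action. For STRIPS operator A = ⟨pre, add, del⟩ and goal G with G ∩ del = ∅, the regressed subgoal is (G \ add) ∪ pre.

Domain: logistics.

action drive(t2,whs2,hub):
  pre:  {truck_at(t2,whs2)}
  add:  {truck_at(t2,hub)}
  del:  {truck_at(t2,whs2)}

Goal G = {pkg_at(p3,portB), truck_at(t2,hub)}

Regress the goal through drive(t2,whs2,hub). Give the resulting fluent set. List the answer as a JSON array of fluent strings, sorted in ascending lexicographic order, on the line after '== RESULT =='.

Regress:
  G ∩ del = {}  (empty — regression defined)
  G \ add = {pkg_at(p3,portB), truck_at(t2,hub)} \ {truck_at(t2,hub)} = {pkg_at(p3,portB)}
  ∪ pre   = {pkg_at(p3,portB)} ∪ {truck_at(t2,whs2)}
          = {pkg_at(p3,portB), truck_at(t2,whs2)}

== RESULT ==
["pkg_at(p3,portB)", "truck_at(t2,whs2)"]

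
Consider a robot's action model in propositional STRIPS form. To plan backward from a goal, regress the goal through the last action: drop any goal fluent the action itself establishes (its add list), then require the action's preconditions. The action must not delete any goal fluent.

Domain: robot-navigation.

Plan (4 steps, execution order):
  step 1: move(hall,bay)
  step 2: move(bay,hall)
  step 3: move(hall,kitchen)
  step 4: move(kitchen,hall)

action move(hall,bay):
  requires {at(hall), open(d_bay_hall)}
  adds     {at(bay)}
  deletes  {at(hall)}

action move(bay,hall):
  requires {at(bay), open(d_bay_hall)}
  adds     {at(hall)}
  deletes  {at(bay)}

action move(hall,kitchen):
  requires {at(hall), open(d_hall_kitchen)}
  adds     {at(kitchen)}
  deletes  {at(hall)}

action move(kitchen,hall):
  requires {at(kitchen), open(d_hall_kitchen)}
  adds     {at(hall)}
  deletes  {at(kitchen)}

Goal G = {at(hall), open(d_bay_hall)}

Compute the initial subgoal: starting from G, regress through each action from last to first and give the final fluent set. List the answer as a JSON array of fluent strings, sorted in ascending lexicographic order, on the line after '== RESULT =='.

Regress step by step:
  through step 4 (move(kitchen,hall)): drop {at(hall)}, keep {open(d_bay_hall)}, require {at(kitchen), open(d_hall_kitchen)}
    → {at(kitchen), open(d_bay_hall), open(d_hall_kitchen)}
  through step 3 (move(hall,kitchen)): drop {at(kitchen)}, keep {open(d_bay_hall), open(d_hall_kitchen)}, require {at(hall), open(d_hall_kitchen)}
    → {at(hall), open(d_bay_hall), open(d_hall_kitchen)}
  through step 2 (move(bay,hall)): drop {at(hall)}, keep {open(d_bay_hall), open(d_hall_kitchen)}, require {at(bay), open(d_bay_hall)}
    → {at(bay), open(d_bay_hall), open(d_hall_kitchen)}
  through step 1 (move(hall,bay)): drop {at(bay)}, keep {open(d_bay_hall), open(d_hall_kitchen)}, require {at(hall), open(d_bay_hall)}
    → {at(hall), open(d_bay_hall), open(d_hall_kitchen)}

== RESULT ==
["at(hall)", "open(d_bay_hall)", "open(d_hall_kitchen)"]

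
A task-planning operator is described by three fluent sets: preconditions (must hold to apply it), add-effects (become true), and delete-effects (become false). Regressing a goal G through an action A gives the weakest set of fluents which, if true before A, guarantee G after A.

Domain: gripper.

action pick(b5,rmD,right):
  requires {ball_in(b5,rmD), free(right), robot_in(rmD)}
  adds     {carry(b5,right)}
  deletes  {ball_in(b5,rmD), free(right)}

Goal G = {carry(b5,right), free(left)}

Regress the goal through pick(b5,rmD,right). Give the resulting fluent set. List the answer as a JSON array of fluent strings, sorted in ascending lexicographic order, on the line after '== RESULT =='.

Compute (G \ add) ∪ pre:
  G ∩ del = {}  (empty — regression defined)
  G \ add = {carry(b5,right), free(left)} \ {carry(b5,right)} = {free(left)}
  ∪ pre   = {free(left)} ∪ {ball_in(b5,rmD), free(right), robot_in(rmD)}
          = {ball_in(b5,rmD), free(left), free(right), robot_in(rmD)}

== RESULT ==
["ball_in(b5,rmD)", "free(left)", "free(right)", "robot_in(rmD)"]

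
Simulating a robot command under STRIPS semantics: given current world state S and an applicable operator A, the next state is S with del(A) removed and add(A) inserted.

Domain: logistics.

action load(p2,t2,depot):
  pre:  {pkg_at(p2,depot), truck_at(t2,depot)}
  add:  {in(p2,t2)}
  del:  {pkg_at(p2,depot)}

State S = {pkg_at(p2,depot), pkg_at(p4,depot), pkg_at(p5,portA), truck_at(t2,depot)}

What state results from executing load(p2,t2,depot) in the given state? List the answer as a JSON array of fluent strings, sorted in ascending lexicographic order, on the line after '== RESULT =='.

Progress:
  pre ⊆ S: {pkg_at(p2,depot), truck_at(t2,depot)} ⊆ S  — applicable
  S \ del = {pkg_at(p4,depot), pkg_at(p5,portA), truck_at(t2,depot)}
  ∪ add   = {in(p2,t2), pkg_at(p4,depot), pkg_at(p5,portA), truck_at(t2,depot)}

== RESULT ==
["in(p2,t2)", "pkg_at(p4,depot)", "pkg_at(p5,portA)", "truck_at(t2,depot)"]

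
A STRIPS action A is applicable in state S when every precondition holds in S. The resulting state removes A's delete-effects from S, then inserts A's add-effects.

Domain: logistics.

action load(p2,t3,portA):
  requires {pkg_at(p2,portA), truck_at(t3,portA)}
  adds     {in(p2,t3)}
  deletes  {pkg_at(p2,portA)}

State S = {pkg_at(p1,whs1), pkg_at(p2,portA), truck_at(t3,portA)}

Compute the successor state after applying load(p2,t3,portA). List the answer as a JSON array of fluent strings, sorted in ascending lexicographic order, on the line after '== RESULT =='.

Compute (S \ del) ∪ add:
  pre ⊆ S: {pkg_at(p2,portA), truck_at(t3,portA)} ⊆ S  — applicable
  S \ del = {pkg_at(p1,whs1), truck_at(t3,portA)}
  ∪ add   = {in(p2,t3), pkg_at(p1,whs1), truck_at(t3,portA)}

== RESULT ==
["in(p2,t3)", "pkg_at(p1,whs1)", "truck_at(t3,portA)"]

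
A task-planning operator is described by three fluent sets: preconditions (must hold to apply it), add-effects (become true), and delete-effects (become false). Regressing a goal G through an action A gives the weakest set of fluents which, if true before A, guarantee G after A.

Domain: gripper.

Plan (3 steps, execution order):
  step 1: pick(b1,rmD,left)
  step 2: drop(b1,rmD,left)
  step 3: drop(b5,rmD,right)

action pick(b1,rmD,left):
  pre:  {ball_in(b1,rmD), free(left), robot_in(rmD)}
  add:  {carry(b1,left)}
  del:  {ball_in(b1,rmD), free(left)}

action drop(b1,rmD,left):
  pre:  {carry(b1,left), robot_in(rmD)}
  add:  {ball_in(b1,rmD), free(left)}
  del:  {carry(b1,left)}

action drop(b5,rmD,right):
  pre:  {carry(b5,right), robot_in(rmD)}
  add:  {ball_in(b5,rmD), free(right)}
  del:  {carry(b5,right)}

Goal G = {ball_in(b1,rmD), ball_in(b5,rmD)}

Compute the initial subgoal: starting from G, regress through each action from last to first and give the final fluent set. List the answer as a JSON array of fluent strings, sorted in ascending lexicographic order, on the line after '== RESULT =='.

Work backward from the goal:
  through step 3 (drop(b5,rmD,right)): drop {ball_in(b5,rmD)}, keep {ball_in(b1,rmD)}, require {carry(b5,right), robot_in(rmD)}
    → {ball_in(b1,rmD), carry(b5,right), robot_in(rmD)}
  through step 2 (drop(b1,rmD,left)): drop {ball_in(b1,rmD)}, keep {carry(b5,right), robot_in(rmD)}, require {carry(b1,left), robot_in(rmD)}
    → {carry(b1,left), carry(b5,right), robot_in(rmD)}
  through step 1 (pick(b1,rmD,left)): drop {carry(b1,left)}, keep {carry(b5,right), robot_in(rmD)}, require {ball_in(b1,rmD), free(left), robot_in(rmD)}
    → {ball_in(b1,rmD), carry(b5,right), free(left), robot_in(rmD)}

== RESULT ==
["ball_in(b1,rmD)", "carry(b5,right)", "free(left)", "robot_in(rmD)"]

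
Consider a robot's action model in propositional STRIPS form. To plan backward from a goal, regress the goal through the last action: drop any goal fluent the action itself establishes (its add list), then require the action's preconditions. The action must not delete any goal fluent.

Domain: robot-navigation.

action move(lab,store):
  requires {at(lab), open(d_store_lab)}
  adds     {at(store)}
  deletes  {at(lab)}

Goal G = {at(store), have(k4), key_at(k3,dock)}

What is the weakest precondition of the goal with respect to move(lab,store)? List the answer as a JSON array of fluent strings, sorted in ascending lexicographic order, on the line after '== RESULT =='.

Regress:
  G ∩ del = {}  (empty — regression defined)
  G \ add = {at(store), have(k4), key_at(k3,dock)} \ {at(store)} = {have(k4), key_at(k3,dock)}
  ∪ pre   = {have(k4), key_at(k3,dock)} ∪ {at(lab), open(d_store_lab)}
          = {at(lab), have(k4), key_at(k3,dock), open(d_store_lab)}

== RESULT ==
["at(lab)", "have(k4)", "key_at(k3,dock)", "open(d_store_lab)"]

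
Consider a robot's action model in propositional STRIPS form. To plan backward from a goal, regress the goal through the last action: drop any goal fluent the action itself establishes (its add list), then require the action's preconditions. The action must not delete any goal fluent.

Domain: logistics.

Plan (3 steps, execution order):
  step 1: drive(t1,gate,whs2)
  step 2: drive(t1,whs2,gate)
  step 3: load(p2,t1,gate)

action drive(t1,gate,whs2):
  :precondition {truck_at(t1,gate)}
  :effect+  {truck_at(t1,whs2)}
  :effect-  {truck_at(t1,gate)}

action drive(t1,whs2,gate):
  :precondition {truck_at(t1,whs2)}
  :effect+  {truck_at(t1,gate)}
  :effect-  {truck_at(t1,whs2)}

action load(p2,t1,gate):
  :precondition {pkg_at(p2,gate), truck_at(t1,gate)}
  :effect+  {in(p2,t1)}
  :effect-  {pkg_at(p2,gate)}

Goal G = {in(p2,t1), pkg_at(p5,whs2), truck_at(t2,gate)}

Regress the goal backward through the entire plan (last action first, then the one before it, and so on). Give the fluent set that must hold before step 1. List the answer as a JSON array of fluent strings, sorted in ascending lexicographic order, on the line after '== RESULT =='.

Regress step by step:
  through step 3 (load(p2,t1,gate)): drop {in(p2,t1)}, keep {pkg_at(p5,whs2), truck_at(t2,gate)}, require {pkg_at(p2,gate), truck_at(t1,gate)}
    → {pkg_at(p2,gate), pkg_at(p5,whs2), truck_at(t1,gate), truck_at(t2,gate)}
  through step 2 (drive(t1,whs2,gate)): drop {truck_at(t1,gate)}, keep {pkg_at(p2,gate), pkg_at(p5,whs2), truck_at(t2,gate)}, require {truck_at(t1,whs2)}
    → {pkg_at(p2,gate), pkg_at(p5,whs2), truck_at(t1,whs2), truck_at(t2,gate)}
  through step 1 (drive(t1,gate,whs2)): drop {truck_at(t1,whs2)}, keep {pkg_at(p2,gate), pkg_at(p5,whs2), truck_at(t2,gate)}, require {truck_at(t1,gate)}
    → {pkg_at(p2,gate), pkg_at(p5,whs2), truck_at(t1,gate), truck_at(t2,gate)}

== RESULT ==
["pkg_at(p2,gate)", "pkg_at(p5,whs2)", "truck_at(t1,gate)", "truck_at(t2,gate)"]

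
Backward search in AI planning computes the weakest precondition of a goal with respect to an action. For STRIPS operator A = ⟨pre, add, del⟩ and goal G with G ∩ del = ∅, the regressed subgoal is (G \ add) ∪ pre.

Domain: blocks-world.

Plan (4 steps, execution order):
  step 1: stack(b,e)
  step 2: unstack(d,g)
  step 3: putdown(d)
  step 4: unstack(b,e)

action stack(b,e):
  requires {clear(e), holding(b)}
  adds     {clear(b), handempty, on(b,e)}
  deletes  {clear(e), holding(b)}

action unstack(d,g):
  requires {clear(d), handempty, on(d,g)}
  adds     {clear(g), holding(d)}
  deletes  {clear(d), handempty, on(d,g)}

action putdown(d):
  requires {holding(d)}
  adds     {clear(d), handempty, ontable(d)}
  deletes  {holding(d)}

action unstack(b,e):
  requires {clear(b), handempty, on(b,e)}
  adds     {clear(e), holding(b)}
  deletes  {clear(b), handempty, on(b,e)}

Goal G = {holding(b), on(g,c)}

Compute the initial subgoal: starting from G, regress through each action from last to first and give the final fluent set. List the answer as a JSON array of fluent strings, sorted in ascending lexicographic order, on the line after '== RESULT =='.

Work backward from the goal:
  through step 4 (unstack(b,e)): drop {holding(b)}, keep {on(g,c)}, require {clear(b), handempty, on(b,e)}
    → {clear(b), handempty, on(b,e), on(g,c)}
  through step 3 (putdown(d)): drop {handempty}, keep {clear(b), on(b,e), on(g,c)}, require {holding(d)}
    → {clear(b), holding(d), on(b,e), on(g,c)}
  through step 2 (unstack(d,g)): drop {holding(d)}, keep {clear(b), on(b,e), on(g,c)}, require {clear(d), handempty, on(d,g)}
    → {clear(b), clear(d), handempty, on(b,e), on(d,g), on(g,c)}
  through step 1 (stack(b,e)): drop {clear(b), handempty, on(b,e)}, keep {clear(d), on(d,g), on(g,c)}, require {clear(e), holding(b)}
    → {clear(d), clear(e), holding(b), on(d,g), on(g,c)}

== RESULT ==
["clear(d)", "clear(e)", "holding(b)", "on(d,g)", "on(g,c)"]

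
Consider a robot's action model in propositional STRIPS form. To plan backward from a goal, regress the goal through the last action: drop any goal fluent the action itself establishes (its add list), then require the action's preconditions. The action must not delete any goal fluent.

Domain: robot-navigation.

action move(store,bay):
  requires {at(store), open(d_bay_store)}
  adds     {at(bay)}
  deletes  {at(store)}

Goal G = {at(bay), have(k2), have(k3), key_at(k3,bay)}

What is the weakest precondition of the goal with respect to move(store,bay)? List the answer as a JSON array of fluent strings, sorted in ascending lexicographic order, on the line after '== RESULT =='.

Compute (G \ add) ∪ pre:
  G ∩ del = {}  (empty — regression defined)
  G \ add = {at(bay), have(k2), have(k3), key_at(k3,bay)} \ {at(bay)} = {have(k2), have(k3), key_at(k3,bay)}
  ∪ pre   = {have(k2), have(k3), key_at(k3,bay)} ∪ {at(store), open(d_bay_store)}
          = {at(store), have(k2), have(k3), key_at(k3,bay), open(d_bay_store)}

== RESULT ==
["at(store)", "have(k2)", "have(k3)", "key_at(k3,bay)", "open(d_bay_store)"]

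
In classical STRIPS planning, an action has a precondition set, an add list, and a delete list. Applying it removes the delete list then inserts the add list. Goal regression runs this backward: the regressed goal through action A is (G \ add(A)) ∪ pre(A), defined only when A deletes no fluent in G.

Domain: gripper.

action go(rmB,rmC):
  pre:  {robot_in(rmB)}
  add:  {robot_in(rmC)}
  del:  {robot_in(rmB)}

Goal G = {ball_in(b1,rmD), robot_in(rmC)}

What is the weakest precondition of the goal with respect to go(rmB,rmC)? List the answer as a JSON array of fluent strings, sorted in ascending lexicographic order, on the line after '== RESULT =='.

Compute (G \ add) ∪ pre:
  G ∩ del = {}  (empty — regression defined)
  G \ add = {ball_in(b1,rmD), robot_in(rmC)} \ {robot_in(rmC)} = {ball_in(b1,rmD)}
  ∪ pre   = {ball_in(b1,rmD)} ∪ {robot_in(rmB)}
          = {ball_in(b1,rmD), robot_in(rmB)}

== RESULT ==
["ball_in(b1,rmD)", "robot_in(rmB)"]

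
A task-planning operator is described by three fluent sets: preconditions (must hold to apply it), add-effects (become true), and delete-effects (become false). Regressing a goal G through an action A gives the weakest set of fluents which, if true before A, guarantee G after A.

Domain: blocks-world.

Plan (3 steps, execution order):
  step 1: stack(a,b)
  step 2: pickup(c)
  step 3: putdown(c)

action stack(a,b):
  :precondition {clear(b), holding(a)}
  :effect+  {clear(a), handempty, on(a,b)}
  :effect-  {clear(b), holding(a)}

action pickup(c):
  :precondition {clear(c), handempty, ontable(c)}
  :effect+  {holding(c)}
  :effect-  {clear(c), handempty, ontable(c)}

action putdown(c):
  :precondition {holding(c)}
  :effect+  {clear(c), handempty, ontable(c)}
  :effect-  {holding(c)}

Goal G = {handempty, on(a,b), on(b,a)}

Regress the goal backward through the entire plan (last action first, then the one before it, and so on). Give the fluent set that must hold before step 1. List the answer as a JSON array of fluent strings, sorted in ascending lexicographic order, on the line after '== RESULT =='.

Regress step by step:
  through step 3 (putdown(c)): drop {handempty}, keep {on(a,b), on(b,a)}, require {holding(c)}
    → {holding(c), on(a,b), on(b,a)}
  through step 2 (pickup(c)): drop {holding(c)}, keep {on(a,b), on(b,a)}, require {clear(c), handempty, ontable(c)}
    → {clear(c), handempty, on(a,b), on(b,a), ontable(c)}
  through step 1 (stack(a,b)): drop {handempty, on(a,b)}, keep {clear(c), on(b,a), ontable(c)}, require {clear(b), holding(a)}
    → {clear(b), clear(c), holding(a), on(b,a), ontable(c)}

== RESULT ==
["clear(b)", "clear(c)", "holding(a)", "on(b,a)", "ontable(c)"]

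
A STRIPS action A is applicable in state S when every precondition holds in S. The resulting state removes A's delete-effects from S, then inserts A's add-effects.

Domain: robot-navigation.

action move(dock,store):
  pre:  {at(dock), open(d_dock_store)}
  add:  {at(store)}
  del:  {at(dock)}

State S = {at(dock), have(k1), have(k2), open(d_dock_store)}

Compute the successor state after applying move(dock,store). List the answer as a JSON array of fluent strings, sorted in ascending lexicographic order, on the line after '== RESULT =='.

Compute (S \ del) ∪ add:
  pre ⊆ S: {at(dock), open(d_dock_store)} ⊆ S  — applicable
  S \ del = {have(k1), have(k2), open(d_dock_store)}
  ∪ add   = {at(store), have(k1), have(k2), open(d_dock_store)}

== RESULT ==
["at(store)", "have(k1)", "have(k2)", "open(d_dock_store)"]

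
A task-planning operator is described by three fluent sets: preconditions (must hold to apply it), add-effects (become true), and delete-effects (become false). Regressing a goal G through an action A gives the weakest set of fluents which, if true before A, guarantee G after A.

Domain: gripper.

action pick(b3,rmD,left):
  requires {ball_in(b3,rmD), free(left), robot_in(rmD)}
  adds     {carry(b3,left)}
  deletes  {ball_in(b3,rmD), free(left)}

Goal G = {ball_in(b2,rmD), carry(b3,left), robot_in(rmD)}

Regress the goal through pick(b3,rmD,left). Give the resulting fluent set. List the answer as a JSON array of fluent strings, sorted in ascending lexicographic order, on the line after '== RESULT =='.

Compute (G \ add) ∪ pre:
  G ∩ del = {}  (empty — regression defined)
  G \ add = {ball_in(b2,rmD), carry(b3,left), robot_in(rmD)} \ {carry(b3,left)} = {ball_in(b2,rmD), robot_in(rmD)}
  ∪ pre   = {ball_in(b2,rmD), robot_in(rmD)} ∪ {ball_in(b3,rmD), free(left), robot_in(rmD)}
          = {ball_in(b2,rmD), ball_in(b3,rmD), free(left), robot_in(rmD)}

== RESULT ==
["ball_in(b2,rmD)", "ball_in(b3,rmD)", "free(left)", "robot_in(rmD)"]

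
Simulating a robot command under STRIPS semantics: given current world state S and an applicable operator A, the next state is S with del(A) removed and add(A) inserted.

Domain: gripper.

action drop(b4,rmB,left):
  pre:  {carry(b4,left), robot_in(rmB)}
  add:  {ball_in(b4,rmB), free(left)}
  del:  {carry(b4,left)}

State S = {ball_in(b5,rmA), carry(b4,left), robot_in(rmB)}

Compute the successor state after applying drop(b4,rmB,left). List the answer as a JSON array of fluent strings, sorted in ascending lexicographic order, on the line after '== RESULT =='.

Progress:
  pre ⊆ S: {carry(b4,left), robot_in(rmB)} ⊆ S  — applicable
  S \ del = {ball_in(b5,rmA), robot_in(rmB)}
  ∪ add   = {ball_in(b4,rmB), ball_in(b5,rmA), free(left), robot_in(rmB)}

== RESULT ==
["ball_in(b4,rmB)", "ball_in(b5,rmA)", "free(left)", "robot_in(rmB)"]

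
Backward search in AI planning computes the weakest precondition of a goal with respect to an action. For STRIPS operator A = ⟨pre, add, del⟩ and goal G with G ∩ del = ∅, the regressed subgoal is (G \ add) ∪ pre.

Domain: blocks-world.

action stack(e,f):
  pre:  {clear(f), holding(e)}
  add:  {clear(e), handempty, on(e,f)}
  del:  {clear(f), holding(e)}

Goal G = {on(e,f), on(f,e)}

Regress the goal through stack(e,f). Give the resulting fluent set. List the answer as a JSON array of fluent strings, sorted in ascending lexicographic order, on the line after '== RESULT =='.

Regress:
  G ∩ del = {}  (empty — regression defined)
  G \ add = {on(e,f), on(f,e)} \ {clear(e), handempty, on(e,f)} = {on(f,e)}
  ∪ pre   = {on(f,e)} ∪ {clear(f), holding(e)}
          = {clear(f), holding(e), on(f,e)}

== RESULT ==
["clear(f)", "holding(e)", "on(f,e)"]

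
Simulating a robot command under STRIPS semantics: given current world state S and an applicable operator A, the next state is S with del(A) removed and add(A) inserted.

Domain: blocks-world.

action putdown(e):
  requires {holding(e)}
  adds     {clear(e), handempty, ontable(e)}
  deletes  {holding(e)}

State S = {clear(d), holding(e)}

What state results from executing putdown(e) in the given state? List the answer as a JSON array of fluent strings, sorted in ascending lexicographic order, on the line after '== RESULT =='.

Compute (S \ del) ∪ add:
  pre ⊆ S: {holding(e)} ⊆ S  — applicable
  S \ del = {clear(d)}
  ∪ add   = {clear(d), clear(e), handempty, ontable(e)}

== RESULT ==
["clear(d)", "clear(e)", "handempty", "ontable(e)"]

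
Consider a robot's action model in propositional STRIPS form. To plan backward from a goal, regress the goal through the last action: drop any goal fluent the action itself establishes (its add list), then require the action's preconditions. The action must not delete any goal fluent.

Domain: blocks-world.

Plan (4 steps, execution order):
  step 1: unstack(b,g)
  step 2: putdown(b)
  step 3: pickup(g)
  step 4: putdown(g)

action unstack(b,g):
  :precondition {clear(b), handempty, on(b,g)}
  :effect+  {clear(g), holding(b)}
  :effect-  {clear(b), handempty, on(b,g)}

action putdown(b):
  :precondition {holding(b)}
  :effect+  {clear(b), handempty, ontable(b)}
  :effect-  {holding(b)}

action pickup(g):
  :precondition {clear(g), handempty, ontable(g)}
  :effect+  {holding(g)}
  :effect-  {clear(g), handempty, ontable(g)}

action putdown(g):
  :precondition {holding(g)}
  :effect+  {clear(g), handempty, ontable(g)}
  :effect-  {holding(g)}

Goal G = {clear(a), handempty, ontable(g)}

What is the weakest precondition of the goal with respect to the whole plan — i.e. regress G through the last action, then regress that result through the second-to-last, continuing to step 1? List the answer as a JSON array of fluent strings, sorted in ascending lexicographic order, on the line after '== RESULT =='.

Regress step by step:
  through step 4 (putdown(g)): drop {handempty, ontable(g)}, keep {clear(a)}, require {holding(g)}
    → {clear(a), holding(g)}
  through step 3 (pickup(g)): drop {holding(g)}, keep {clear(a)}, require {clear(g), handempty, ontable(g)}
    → {clear(a), clear(g), handempty, ontable(g)}
  through step 2 (putdown(b)): drop {handempty}, keep {clear(a), clear(g), ontable(g)}, require {holding(b)}
    → {clear(a), clear(g), holding(b), ontable(g)}
  through step 1 (unstack(b,g)): drop {clear(g), holding(b)}, keep {clear(a), ontable(g)}, require {clear(b), handempty, on(b,g)}
    → {clear(a), clear(b), handempty, on(b,g), ontable(g)}

== RESULT ==
["clear(a)", "clear(b)", "handempty", "on(b,g)", "ontable(g)"]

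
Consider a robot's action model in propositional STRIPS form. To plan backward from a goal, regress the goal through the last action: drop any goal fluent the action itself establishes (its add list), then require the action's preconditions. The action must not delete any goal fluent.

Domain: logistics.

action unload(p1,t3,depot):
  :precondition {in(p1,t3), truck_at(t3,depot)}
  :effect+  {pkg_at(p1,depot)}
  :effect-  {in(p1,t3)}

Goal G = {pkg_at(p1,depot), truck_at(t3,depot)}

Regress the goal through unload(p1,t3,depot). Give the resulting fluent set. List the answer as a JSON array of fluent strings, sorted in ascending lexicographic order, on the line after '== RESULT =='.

Regress:
  G ∩ del = {}  (empty — regression defined)
  G \ add = {pkg_at(p1,depot), truck_at(t3,depot)} \ {pkg_at(p1,depot)} = {truck_at(t3,depot)}
  ∪ pre   = {truck_at(t3,depot)} ∪ {in(p1,t3), truck_at(t3,depot)}
          = {in(p1,t3), truck_at(t3,depot)}

== RESULT ==
["in(p1,t3)", "truck_at(t3,depot)"]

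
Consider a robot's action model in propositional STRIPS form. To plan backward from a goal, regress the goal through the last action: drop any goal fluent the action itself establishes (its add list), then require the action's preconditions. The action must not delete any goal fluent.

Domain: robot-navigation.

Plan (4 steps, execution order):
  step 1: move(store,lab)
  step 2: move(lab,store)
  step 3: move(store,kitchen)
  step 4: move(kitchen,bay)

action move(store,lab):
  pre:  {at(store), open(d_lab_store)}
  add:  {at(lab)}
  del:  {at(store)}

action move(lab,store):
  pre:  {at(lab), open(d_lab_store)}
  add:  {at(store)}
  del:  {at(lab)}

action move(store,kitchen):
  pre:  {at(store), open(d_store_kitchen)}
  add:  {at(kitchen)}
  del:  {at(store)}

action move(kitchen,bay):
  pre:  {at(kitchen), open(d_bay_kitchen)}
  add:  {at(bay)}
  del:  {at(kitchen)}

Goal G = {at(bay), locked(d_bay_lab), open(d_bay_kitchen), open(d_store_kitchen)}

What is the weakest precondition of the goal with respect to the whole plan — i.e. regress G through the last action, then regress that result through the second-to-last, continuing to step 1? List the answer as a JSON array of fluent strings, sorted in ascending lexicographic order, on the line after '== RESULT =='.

Work backward from the goal:
  through step 4 (move(kitchen,bay)): drop {at(bay)}, keep {locked(d_bay_lab), open(d_bay_kitchen), open(d_store_kitchen)}, require {at(kitchen), open(d_bay_kitchen)}
    → {at(kitchen), locked(d_bay_lab), open(d_bay_kitchen), open(d_store_kitchen)}
  through step 3 (move(store,kitchen)): drop {at(kitchen)}, keep {locked(d_bay_lab), open(d_bay_kitchen), open(d_store_kitchen)}, require {at(store), open(d_store_kitchen)}
    → {at(store), locked(d_bay_lab), open(d_bay_kitchen), open(d_store_kitchen)}
  through step 2 (move(lab,store)): drop {at(store)}, keep {locked(d_bay_lab), open(d_bay_kitchen), open(d_store_kitchen)}, require {at(lab), open(d_lab_store)}
    → {at(lab), locked(d_bay_lab), open(d_bay_kitchen), open(d_lab_store), open(d_store_kitchen)}
  through step 1 (move(store,lab)): drop {at(lab)}, keep {locked(d_bay_lab), open(d_bay_kitchen), open(d_lab_store), open(d_store_kitchen)}, require {at(store), open(d_lab_store)}
    → {at(store), locked(d_bay_lab), open(d_bay_kitchen), open(d_lab_store), open(d_store_kitchen)}

== RESULT ==
["at(store)", "locked(d_bay_lab)", "open(d_bay_kitchen)", "open(d_lab_store)", "open(d_store_kitchen)"]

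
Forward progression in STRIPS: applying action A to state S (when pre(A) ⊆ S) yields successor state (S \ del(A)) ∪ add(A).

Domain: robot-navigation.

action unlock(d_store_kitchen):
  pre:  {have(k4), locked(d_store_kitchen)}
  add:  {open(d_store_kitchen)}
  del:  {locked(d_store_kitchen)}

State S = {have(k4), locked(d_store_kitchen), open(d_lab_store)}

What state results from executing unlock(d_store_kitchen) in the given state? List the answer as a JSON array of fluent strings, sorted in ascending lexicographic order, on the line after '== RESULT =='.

Compute (S \ del) ∪ add:
  pre ⊆ S: {have(k4), locked(d_store_kitchen)} ⊆ S  — applicable
  S \ del = {have(k4), open(d_lab_store)}
  ∪ add   = {have(k4), open(d_lab_store), open(d_store_kitchen)}

== RESULT ==
["have(k4)", "open(d_lab_store)", "open(d_store_kitchen)"]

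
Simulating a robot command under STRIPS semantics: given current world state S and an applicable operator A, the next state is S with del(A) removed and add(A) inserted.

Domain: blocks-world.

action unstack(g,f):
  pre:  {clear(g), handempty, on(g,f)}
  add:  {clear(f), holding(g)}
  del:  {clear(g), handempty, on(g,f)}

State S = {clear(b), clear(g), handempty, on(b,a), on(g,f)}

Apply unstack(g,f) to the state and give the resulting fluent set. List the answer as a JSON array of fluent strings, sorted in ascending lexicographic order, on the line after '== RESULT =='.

Compute (S \ del) ∪ add:
  pre ⊆ S: {clear(g), handempty, on(g,f)} ⊆ S  — applicable
  S \ del = {clear(b), on(b,a)}
  ∪ add   = {clear(b), clear(f), holding(g), on(b,a)}

== RESULT ==
["clear(b)", "clear(f)", "holding(g)", "on(b,a)"]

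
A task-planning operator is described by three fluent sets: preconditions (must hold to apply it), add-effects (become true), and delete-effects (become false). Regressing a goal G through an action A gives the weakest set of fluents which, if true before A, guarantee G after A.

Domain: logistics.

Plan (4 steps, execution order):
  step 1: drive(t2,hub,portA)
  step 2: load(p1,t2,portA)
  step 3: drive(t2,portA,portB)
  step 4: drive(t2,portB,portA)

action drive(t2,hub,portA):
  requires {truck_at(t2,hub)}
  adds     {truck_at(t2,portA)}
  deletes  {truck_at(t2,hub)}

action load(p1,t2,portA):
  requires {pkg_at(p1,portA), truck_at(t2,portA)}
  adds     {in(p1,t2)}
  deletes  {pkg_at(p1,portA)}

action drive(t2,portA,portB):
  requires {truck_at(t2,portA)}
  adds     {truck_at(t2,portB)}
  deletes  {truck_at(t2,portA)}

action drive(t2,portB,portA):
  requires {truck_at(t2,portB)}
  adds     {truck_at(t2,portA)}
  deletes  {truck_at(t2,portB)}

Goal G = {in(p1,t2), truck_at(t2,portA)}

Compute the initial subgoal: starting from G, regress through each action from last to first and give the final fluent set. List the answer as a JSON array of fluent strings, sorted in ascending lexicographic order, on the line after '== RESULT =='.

Work backward from the goal:
  through step 4 (drive(t2,portB,portA)): drop {truck_at(t2,portA)}, keep {in(p1,t2)}, require {truck_at(t2,portB)}
    → {in(p1,t2), truck_at(t2,portB)}
  through step 3 (drive(t2,portA,portB)): drop {truck_at(t2,portB)}, keep {in(p1,t2)}, require {truck_at(t2,portA)}
    → {in(p1,t2), truck_at(t2,portA)}
  through step 2 (load(p1,t2,portA)): drop {in(p1,t2)}, keep {truck_at(t2,portA)}, require {pkg_at(p1,portA), truck_at(t2,portA)}
    → {pkg_at(p1,portA), truck_at(t2,portA)}
  through step 1 (drive(t2,hub,portA)): drop {truck_at(t2,portA)}, keep {pkg_at(p1,portA)}, require {truck_at(t2,hub)}
    → {pkg_at(p1,portA), truck_at(t2,hub)}

== RESULT ==
["pkg_at(p1,portA)", "truck_at(t2,hub)"]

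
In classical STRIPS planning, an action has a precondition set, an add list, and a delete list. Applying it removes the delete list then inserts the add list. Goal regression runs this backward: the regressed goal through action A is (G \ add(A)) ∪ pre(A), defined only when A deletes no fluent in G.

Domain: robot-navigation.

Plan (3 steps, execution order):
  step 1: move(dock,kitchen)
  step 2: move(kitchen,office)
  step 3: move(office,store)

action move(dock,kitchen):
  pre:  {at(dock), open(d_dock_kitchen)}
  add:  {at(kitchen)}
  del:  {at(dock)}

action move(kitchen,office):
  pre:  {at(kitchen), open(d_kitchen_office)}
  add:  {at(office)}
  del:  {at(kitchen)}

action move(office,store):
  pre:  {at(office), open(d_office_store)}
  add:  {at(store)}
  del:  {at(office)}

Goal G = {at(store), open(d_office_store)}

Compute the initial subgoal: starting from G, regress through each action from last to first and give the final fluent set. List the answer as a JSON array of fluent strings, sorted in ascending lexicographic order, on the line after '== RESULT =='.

Work backward from the goal:
  through step 3 (move(office,store)): drop {at(store)}, keep {open(d_office_store)}, require {at(office), open(d_office_store)}
    → {at(office), open(d_office_store)}
  through step 2 (move(kitchen,office)): drop {at(office)}, keep {open(d_office_store)}, require {at(kitchen), open(d_kitchen_office)}
    → {at(kitchen), open(d_kitchen_office), open(d_office_store)}
  through step 1 (move(dock,kitchen)): drop {at(kitchen)}, keep {open(d_kitchen_office), open(d_office_store)}, require {at(dock), open(d_dock_kitchen)}
    → {at(dock), open(d_dock_kitchen), open(d_kitchen_office), open(d_office_store)}

== RESULT ==
["at(dock)", "open(d_dock_kitchen)", "open(d_kitchen_office)", "open(d_office_store)"]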